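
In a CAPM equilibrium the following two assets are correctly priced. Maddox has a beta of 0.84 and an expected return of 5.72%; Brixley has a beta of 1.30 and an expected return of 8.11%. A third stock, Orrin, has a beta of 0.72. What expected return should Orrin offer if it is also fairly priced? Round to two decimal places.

5.10%

MRP (SML slope) = (8.11% − 5.72%) / (1.30 − 0.84) = 2.39% / 0.46 = 5.1957%
R_f (intercept) = 5.72% − 0.84 × 5.1957% = 1.3556%
E(R_Orrin) = R_f + β × MRP = 1.3556% + 0.72 × 5.1957% = 5.10%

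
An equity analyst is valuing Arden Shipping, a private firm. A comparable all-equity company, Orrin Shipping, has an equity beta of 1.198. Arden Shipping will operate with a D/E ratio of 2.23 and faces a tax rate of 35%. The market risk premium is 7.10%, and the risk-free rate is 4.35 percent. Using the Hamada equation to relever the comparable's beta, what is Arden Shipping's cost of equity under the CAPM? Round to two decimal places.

25.18%

β_L = β_U × [1 + (1 − t)(D/E)] = 1.198 × [1 + (1 − 0.35) × 2.23]
    = 1.198 × [1 + 0.65 × 2.23] = 1.198 × 2.4495 = 2.9345
E(R) = R_f + β_L × MRP = 4.35% + 2.9345 × 7.10% = 25.18%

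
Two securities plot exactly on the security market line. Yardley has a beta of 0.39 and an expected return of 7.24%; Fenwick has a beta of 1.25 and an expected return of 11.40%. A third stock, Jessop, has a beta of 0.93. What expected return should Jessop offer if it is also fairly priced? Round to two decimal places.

MRP (SML slope) = (11.40% − 7.24%) / (1.25 − 0.39) = 4.16% / 0.86 = 4.8372%
R_f (intercept) = 7.24% − 0.39 × 4.8372% = 5.3535%
E(R_Jessop) = R_f + β × MRP = 5.3535% + 0.93 × 4.8372% = 9.85%

9.85%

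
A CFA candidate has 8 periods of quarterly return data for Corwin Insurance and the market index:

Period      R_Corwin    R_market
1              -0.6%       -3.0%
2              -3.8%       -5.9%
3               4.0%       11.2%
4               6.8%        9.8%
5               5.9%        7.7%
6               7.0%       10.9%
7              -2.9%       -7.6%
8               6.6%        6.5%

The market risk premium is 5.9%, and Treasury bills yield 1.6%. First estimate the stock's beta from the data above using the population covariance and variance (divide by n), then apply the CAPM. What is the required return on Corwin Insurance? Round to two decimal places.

Mean R_i = (-0.6 − 3.8 + 4.0 + 6.8 + 5.9 + 7.0 − 2.9 + 6.6) / 8 = 2.8750%
Mean R_m = (-3.0 − 5.9 + 11.2 + 9.8 + 7.7 + 10.9 − 7.6 + 6.5) / 8 = 3.7000%
Σ(R_i − R̄_i)(R_m − R̄_m) = 237.2300  ⇒  Cov = 237.2300 / 8 = 29.6538
Σ(R_m − R̄_m)² = 433.8800  ⇒  Var(R_m) = 433.8800 / 8 = 54.2350
β = Cov / Var(R_m) = 29.6538 / 54.2350 = 0.5468
E(R) = R_f + β × MRP = 1.6% + 0.5468 × 5.9% = 4.83%

4.83%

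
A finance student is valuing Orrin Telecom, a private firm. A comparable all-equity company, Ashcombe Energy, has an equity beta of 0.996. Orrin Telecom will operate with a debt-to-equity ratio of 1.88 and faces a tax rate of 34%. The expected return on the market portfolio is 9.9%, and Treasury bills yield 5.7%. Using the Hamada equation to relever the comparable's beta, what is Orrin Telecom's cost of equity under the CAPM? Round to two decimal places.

15.07%

β_L = β_U × [1 + (1 − t)(D/E)] = 0.996 × [1 + (1 − 0.34) × 1.88]
    = 0.996 × [1 + 0.66 × 1.88] = 0.996 × 2.2408 = 2.2318
MRP = 9.9% − 5.7% = 4.20%
E(R) = R_f + β_L × MRP = 5.7% + 2.2318 × 4.2% = 15.07%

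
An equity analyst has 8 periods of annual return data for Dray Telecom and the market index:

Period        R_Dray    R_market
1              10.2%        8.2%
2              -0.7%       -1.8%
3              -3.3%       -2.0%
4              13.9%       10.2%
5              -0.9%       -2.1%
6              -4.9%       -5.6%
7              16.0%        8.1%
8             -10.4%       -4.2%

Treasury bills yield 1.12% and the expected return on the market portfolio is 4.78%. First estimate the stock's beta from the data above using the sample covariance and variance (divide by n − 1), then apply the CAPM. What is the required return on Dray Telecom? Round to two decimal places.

6.41%

Mean R_i = (10.2 − 0.7 − 3.3 + 13.9 − 0.9 − 4.9 + 16.0 − 10.4) / 8 = 2.4875%
Mean R_m = (8.2 − 1.8 − 2.0 + 10.2 − 2.1 − 5.6 + 8.1 − 4.2) / 8 = 1.3500%
Σ(R_i − R̄_i)(R_m − R̄_m) = 409.0250  ⇒  Cov = 409.0250 / 7 = 58.4321
Σ(R_m − R̄_m)² = 282.9600  ⇒  Var(R_m) = 282.9600 / 7 = 40.4229
β = Cov / Var(R_m) = 58.4321 / 40.4229 = 1.4455
MRP = 4.78% − 1.12% = 3.66%
E(R) = R_f + β × MRP = 1.12% + 1.4455 × 3.66% = 6.41%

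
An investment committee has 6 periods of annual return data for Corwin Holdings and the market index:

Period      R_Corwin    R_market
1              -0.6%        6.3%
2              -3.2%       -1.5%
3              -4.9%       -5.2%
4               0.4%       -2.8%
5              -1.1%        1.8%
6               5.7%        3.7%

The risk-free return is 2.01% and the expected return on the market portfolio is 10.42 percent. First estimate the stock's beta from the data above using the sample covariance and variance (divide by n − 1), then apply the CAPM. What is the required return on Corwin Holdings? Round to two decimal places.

Mean R_i = (-0.6 − 3.2 − 4.9 + 0.4 − 1.1 + 5.7) / 6 = -0.6167%
Mean R_m = (6.3 − 1.5 − 5.2 − 2.8 + 1.8 + 3.7) / 6 = 0.3833%
Σ(R_i − R̄_i)(R_m − R̄_m) = 45.9083  ⇒  Cov = 45.9083 / 5 = 9.1817
Σ(R_m − R̄_m)² = 92.8683  ⇒  Var(R_m) = 92.8683 / 5 = 18.5737
β = Cov / Var(R_m) = 9.1817 / 18.5737 = 0.4943
MRP = 10.42% − 2.01% = 8.41%
E(R) = R_f + β × MRP = 2.01% + 0.4943 × 8.41% = 6.17%

6.17%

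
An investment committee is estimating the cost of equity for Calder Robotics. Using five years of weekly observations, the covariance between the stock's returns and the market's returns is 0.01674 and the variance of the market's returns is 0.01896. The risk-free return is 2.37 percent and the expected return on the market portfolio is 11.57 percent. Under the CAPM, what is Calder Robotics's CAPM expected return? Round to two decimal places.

β = Cov(R_i, R_m) / Var(R_m) = 0.01674 / 0.01896 = 0.8829
MRP = 11.57% − 2.37% = 9.20%
E(R) = R_f + β × MRP = 2.37% + 0.8829 × 9.20% = 10.49%

10.49%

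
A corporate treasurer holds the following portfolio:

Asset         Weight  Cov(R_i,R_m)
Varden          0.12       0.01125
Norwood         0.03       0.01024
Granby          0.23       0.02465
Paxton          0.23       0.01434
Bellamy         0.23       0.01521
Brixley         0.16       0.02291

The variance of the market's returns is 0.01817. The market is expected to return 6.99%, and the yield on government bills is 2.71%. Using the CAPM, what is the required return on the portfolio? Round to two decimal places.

β_Varden = 0.01125 / 0.01817 = 0.6192
β_Norwood = 0.01024 / 0.01817 = 0.5636
β_Granby = 0.02465 / 0.01817 = 1.3566
β_Paxton = 0.01434 / 0.01817 = 0.7892
β_Bellamy = 0.01521 / 0.01817 = 0.8371
β_Brixley = 0.02291 / 0.01817 = 1.2609
β_P = Σ w_i β_i = 0.12×0.6192 + 0.03×0.5636 + 0.23×1.3566 + 0.23×0.7892 + 0.23×0.8371 + 0.16×1.2609 = 0.9790
MRP = 6.99% − 2.71% = 4.28%
E(R_P) = R_f + β_P × MRP = 2.71% + 0.9790 × 4.28% = 6.90%

6.90%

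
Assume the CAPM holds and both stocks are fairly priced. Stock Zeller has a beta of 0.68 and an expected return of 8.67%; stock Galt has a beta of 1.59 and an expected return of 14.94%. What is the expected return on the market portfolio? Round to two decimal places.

10.87%

Both satisfy E(R) = R_f + β·MRP, so the slope of the SML is
MRP = (14.94% − 8.67%) / (1.59 − 0.68) = 6.27% / 0.91 = 6.8901%
R_f = E(R_Zeller) − β_Zeller·MRP = 8.67% − 0.68 × 6.8901% = 3.9847%
E(R_m) = R_f + MRP = 3.9847% + 6.8901% = 10.87%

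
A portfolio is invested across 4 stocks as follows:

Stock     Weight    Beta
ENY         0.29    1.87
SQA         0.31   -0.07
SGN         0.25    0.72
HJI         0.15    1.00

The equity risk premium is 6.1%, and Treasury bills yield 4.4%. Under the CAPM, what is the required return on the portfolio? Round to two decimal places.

9.59%

β_P = Σ w_i β_i = 0.29×1.87 + 0.31×-0.07 + 0.25×0.72 + 0.15×1.00 = 0.8506
E(R_P) = R_f + β_P × MRP = 4.4% + 0.8506 × 6.1% = 9.59%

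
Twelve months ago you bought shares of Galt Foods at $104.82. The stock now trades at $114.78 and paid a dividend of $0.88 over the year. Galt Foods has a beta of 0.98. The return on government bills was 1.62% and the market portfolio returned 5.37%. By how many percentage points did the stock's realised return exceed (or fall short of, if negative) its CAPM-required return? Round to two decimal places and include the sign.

Realised HPR = (P1 + D1 − P0) / P0 = (114.78 + 0.88 − 104.82) / 104.82 = 10.84 / 104.82 = 10.3415%
MRP = 5.37% − 1.62% = 3.75%
CAPM required = R_f + β·MRP = 1.62% + 0.98 × 3.75% = 5.2950%
α = realised − required = 10.3415% − 5.2950% = +5.05%

+5.05%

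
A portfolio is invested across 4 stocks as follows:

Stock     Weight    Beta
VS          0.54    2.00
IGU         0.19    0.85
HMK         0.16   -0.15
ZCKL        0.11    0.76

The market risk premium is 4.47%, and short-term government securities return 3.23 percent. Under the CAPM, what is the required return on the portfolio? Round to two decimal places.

9.05%

β_P = Σ w_i β_i = 0.54×2.00 + 0.19×0.85 + 0.16×-0.15 + 0.11×0.76 = 1.3011
E(R_P) = R_f + β_P × MRP = 3.23% + 1.3011 × 4.47% = 9.05%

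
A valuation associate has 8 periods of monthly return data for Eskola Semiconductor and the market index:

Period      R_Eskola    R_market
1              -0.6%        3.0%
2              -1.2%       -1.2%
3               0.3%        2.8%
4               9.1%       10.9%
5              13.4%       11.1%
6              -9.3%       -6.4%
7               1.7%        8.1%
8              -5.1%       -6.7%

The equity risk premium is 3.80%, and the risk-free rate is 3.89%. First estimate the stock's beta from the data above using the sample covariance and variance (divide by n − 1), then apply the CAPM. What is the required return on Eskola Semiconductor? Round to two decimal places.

Mean R_i = (-0.6 − 1.2 + 0.3 + 9.1 + 13.4 − 9.3 + 1.7 − 5.1) / 8 = 1.0375%
Mean R_m = (3.0 − 1.2 + 2.8 + 10.9 + 11.1 − 6.4 + 8.1 − 6.7) / 8 = 2.7000%
Σ(R_i − R̄_i)(R_m − R̄_m) = 333.4600  ⇒  Cov = 333.4600 / 7 = 47.6371
Σ(R_m − R̄_m)² = 353.4400  ⇒  Var(R_m) = 353.4400 / 7 = 50.4914
β = Cov / Var(R_m) = 47.6371 / 50.4914 = 0.9435
E(R) = R_f + β × MRP = 3.89% + 0.9435 × 3.80% = 7.48%

7.48%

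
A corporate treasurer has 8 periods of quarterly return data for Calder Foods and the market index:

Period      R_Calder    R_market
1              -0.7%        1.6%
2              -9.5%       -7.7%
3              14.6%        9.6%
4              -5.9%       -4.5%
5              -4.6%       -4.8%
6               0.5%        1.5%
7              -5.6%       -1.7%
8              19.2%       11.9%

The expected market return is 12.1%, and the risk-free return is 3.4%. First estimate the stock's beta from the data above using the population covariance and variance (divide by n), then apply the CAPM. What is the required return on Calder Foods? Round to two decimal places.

16.04%

Mean R_i = (-0.7 − 9.5 + 14.6 − 5.9 − 4.6 + 0.5 − 5.6 + 19.2) / 8 = 1.0000%
Mean R_m = (1.6 − 7.7 + 9.6 − 4.5 − 4.8 + 1.5 − 1.7 + 11.9) / 8 = 0.7375%
Σ(R_i − R̄_i)(R_m − R̄_m) = 493.6700  ⇒  Cov = 493.6700 / 8 = 61.7088
Σ(R_m − R̄_m)² = 339.6988  ⇒  Var(R_m) = 339.6988 / 8 = 42.4624
β = Cov / Var(R_m) = 61.7088 / 42.4624 = 1.4533
MRP = 12.1% − 3.4% = 8.70%
E(R) = R_f + β × MRP = 3.4% + 1.4533 × 8.7% = 16.04%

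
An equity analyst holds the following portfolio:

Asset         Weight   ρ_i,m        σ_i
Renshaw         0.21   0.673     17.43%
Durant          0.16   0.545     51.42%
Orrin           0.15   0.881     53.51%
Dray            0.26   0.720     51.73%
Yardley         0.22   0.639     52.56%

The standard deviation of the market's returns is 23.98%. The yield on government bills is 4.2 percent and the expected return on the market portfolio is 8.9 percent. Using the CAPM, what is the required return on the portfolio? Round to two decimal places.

10.29%

β_Renshaw = 0.673 × 17.43% / 23.98% = 0.4892
β_Durant = 0.545 × 51.42% / 23.98% = 1.1686
β_Orrin = 0.881 × 53.51% / 23.98% = 1.9659
β_Dray = 0.720 × 51.73% / 23.98% = 1.5532
β_Yardley = 0.639 × 52.56% / 23.98% = 1.4006
β_P = Σ w_i β_i = 0.21×0.4892 + 0.16×1.1686 + 0.15×1.9659 + 0.26×1.5532 + 0.22×1.4006 = 1.2966
MRP = 8.9% − 4.2% = 4.70%
E(R_P) = R_f + β_P × MRP = 4.2% + 1.2966 × 4.7% = 10.29%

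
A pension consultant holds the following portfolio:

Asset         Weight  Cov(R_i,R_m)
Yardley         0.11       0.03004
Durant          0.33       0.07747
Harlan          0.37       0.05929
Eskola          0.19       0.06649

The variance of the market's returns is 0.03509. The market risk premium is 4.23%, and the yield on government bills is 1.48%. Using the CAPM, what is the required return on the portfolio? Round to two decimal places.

9.13%

β_Yardley = 0.03004 / 0.03509 = 0.8561
β_Durant = 0.07747 / 0.03509 = 2.2078
β_Harlan = 0.05929 / 0.03509 = 1.6897
β_Eskola = 0.06649 / 0.03509 = 1.8948
β_P = Σ w_i β_i = 0.11×0.8561 + 0.33×2.2078 + 0.37×1.6897 + 0.19×1.8948 = 1.8079
E(R_P) = R_f + β_P × MRP = 1.48% + 1.8079 × 4.23% = 9.13%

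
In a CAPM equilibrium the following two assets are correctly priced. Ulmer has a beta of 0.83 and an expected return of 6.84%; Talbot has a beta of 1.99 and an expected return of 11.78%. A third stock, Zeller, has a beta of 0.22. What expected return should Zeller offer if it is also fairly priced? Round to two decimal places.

4.24%

MRP (SML slope) = (11.78% − 6.84%) / (1.99 − 0.83) = 4.94% / 1.16 = 4.2586%
R_f (intercept) = 6.84% − 0.83 × 4.2586% = 3.3054%
E(R_Zeller) = R_f + β × MRP = 3.3054% + 0.22 × 4.2586% = 4.24%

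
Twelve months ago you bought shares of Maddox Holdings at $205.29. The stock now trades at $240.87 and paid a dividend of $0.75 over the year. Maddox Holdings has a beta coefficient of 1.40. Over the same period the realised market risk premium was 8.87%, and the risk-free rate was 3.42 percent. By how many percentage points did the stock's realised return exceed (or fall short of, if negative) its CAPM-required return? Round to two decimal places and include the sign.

+1.86%

Realised HPR = (P1 + D1 − P0) / P0 = (240.87 + 0.75 − 205.29) / 205.29 = 36.33 / 205.29 = 17.6969%
CAPM required = R_f + β·MRP = 3.42% + 1.40 × 8.87% = 15.8380%
α = realised − required = 17.6969% − 15.8380% = +1.86%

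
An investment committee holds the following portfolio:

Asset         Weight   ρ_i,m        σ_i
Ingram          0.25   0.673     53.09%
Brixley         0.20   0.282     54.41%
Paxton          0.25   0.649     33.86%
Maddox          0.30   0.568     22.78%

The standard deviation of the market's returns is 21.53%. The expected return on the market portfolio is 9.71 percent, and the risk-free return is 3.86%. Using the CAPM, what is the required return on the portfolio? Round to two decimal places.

9.67%

β_Ingram = 0.673 × 53.09% / 21.53% = 1.6595
β_Brixley = 0.282 × 54.41% / 21.53% = 0.7127
β_Paxton = 0.649 × 33.86% / 21.53% = 1.0207
β_Maddox = 0.568 × 22.78% / 21.53% = 0.6010
β_P = Σ w_i β_i = 0.25×1.6595 + 0.20×0.7127 + 0.25×1.0207 + 0.30×0.6010 = 0.9929
MRP = 9.71% − 3.86% = 5.85%
E(R_P) = R_f + β_P × MRP = 3.86% + 0.9929 × 5.85% = 9.67%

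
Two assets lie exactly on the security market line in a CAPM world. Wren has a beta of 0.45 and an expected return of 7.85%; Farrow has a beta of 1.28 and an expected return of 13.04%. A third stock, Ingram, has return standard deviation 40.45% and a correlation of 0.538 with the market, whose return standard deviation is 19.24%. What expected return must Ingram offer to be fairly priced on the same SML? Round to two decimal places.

MRP = (13.04% − 7.85%) / (1.28 − 0.45) = 6.2530%
R_f = 7.85% − 0.45 × 6.2530% = 5.0362%
β_Ingram = ρ·σ_i/σ_m = 0.538 × 40.45 / 19.24 = 1.1311
E(R_Ingram) = R_f + β × MRP = 5.0362% + 1.1311 × 6.2530% = 12.11%

12.11%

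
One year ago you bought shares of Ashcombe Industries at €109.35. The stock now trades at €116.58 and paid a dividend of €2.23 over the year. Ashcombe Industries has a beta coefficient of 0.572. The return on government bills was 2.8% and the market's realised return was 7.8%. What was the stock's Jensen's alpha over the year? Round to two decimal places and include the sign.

Realised HPR = (P1 + D1 − P0) / P0 = (116.58 + 2.23 − 109.35) / 109.35 = 9.46 / 109.35 = 8.6511%
MRP = 7.8% − 2.8% = 5.00%
CAPM required = R_f + β·MRP = 2.8% + 0.572 × 5.0% = 5.6600%
α = realised − required = 8.6511% − 5.6600% = +2.99%

+2.99%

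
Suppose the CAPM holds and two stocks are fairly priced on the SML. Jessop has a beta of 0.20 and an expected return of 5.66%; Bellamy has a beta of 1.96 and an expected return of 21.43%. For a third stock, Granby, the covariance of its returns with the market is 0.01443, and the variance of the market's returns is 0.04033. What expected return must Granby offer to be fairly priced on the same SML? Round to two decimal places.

7.07%

MRP = (21.43% − 5.66%) / (1.96 − 0.20) = 8.9602%
R_f = 5.66% − 0.20 × 8.9602% = 3.8680%
β_Granby = Cov / Var(R_m) = 0.01443 / 0.04033 = 0.3578
E(R_Granby) = R_f + β × MRP = 3.8680% + 0.3578 × 8.9602% = 7.07%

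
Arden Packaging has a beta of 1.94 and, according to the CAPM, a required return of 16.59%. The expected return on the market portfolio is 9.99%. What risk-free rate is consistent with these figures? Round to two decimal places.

2.97%

E(R) = R_f + β(E(R_m) − R_f) = R_f(1 − β) + β·E(R_m)
16.59% = R_f × (1 − 1.94) + 1.94 × 9.99%
16.59% = R_f × -0.94 + 19.3806%
R_f = (16.59% − 19.3806%) / -0.94 = 2.97%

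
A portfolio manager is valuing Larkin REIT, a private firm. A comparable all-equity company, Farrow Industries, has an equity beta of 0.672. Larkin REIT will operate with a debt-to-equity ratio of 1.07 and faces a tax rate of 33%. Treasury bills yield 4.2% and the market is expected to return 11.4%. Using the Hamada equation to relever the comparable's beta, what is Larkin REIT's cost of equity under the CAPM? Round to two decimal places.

β_L = β_U × [1 + (1 − t)(D/E)] = 0.672 × [1 + (1 − 0.33) × 1.07]
    = 0.672 × [1 + 0.67 × 1.07] = 0.672 × 1.7169 = 1.1538
MRP = 11.4% − 4.2% = 7.20%
E(R) = R_f + β_L × MRP = 4.2% + 1.1538 × 7.2% = 12.51%

12.51%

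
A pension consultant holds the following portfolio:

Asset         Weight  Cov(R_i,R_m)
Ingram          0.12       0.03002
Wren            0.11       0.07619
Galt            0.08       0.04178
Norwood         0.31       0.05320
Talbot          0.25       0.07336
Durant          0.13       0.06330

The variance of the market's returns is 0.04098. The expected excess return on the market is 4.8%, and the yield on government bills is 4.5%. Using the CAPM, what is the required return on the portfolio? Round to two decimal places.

11.34%

β_Ingram = 0.03002 / 0.04098 = 0.7326
β_Wren = 0.07619 / 0.04098 = 1.8592
β_Galt = 0.04178 / 0.04098 = 1.0195
β_Norwood = 0.05320 / 0.04098 = 1.2982
β_Talbot = 0.07336 / 0.04098 = 1.7901
β_Durant = 0.06330 / 0.04098 = 1.5447
β_P = Σ w_i β_i = 0.12×0.7326 + 0.11×1.8592 + 0.08×1.0195 + 0.31×1.2982 + 0.25×1.7901 + 0.13×1.5447 = 1.4248
E(R_P) = R_f + β_P × MRP = 4.5% + 1.4248 × 4.8% = 11.34%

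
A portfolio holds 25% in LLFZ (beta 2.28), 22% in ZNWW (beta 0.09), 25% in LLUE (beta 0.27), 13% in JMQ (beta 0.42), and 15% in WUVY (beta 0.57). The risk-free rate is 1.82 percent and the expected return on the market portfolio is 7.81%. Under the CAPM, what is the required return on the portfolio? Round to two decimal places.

6.60%

β_P = Σ w_i β_i = 0.25×2.28 + 0.22×0.09 + 0.25×0.27 + 0.13×0.42 + 0.15×0.57 = 0.7974
MRP = 7.81% − 1.82% = 5.99%
E(R_P) = R_f + β_P × MRP = 1.82% + 0.7974 × 5.99% = 6.60%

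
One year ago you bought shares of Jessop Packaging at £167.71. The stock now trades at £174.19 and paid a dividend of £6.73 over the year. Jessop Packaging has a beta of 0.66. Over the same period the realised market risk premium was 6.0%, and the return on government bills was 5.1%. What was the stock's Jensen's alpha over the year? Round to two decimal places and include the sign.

Realised HPR = (P1 + D1 − P0) / P0 = (174.19 + 6.73 − 167.71) / 167.71 = 13.21 / 167.71 = 7.8767%
CAPM required = R_f + β·MRP = 5.1% + 0.66 × 6.0% = 9.0600%
α = realised − required = 7.8767% − 9.0600% = -1.18%

-1.18%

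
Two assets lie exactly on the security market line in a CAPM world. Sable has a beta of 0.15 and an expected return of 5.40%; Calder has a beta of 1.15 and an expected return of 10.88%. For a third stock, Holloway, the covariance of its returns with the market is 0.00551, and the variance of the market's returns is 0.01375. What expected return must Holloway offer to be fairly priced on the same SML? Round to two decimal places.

MRP = (10.88% − 5.40%) / (1.15 − 0.15) = 5.4800%
R_f = 5.40% − 0.15 × 5.4800% = 4.5780%
β_Holloway = Cov / Var(R_m) = 0.00551 / 0.01375 = 0.4007
E(R_Holloway) = R_f + β × MRP = 4.5780% + 0.4007 × 5.4800% = 6.77%

6.77%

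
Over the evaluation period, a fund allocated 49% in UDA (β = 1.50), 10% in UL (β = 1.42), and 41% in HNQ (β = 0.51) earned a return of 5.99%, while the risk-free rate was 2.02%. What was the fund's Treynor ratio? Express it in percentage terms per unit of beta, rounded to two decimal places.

β_P = 0.49×1.50 + 0.10×1.42 + 0.41×0.51 = 1.0861
Treynor = (R_P − R_f) / β_P = (5.99% − 2.02%) / 1.0861 = 3.97% / 1.0861 = 3.66%

3.66%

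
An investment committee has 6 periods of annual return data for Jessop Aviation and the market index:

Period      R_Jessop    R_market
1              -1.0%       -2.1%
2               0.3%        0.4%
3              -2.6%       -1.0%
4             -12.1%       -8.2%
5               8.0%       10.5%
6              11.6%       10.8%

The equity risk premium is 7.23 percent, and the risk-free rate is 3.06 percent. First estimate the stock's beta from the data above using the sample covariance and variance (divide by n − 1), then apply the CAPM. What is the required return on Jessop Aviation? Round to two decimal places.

10.92%

Mean R_i = (-1.0 + 0.3 − 2.6 − 12.1 + 8.0 + 11.6) / 6 = 0.7000%
Mean R_m = (-2.1 + 0.4 − 1.0 − 8.2 + 10.5 + 10.8) / 6 = 1.7333%
Σ(R_i − R̄_i)(R_m − R̄_m) = 306.0400  ⇒  Cov = 306.0400 / 5 = 61.2080
Σ(R_m − R̄_m)² = 281.6733  ⇒  Var(R_m) = 281.6733 / 5 = 56.3347
β = Cov / Var(R_m) = 61.2080 / 56.3347 = 1.0865
E(R) = R_f + β × MRP = 3.06% + 1.0865 × 7.23% = 10.92%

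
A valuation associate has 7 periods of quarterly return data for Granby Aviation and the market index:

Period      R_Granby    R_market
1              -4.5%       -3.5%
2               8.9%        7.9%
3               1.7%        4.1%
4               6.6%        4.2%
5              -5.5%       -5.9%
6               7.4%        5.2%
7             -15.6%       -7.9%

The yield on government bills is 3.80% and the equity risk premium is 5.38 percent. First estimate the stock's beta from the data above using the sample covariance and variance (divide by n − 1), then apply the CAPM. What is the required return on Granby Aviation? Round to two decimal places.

Mean R_i = (-4.5 + 8.9 + 1.7 + 6.6 − 5.5 + 7.4 − 15.6) / 7 = -0.1429%
Mean R_m = (-3.5 + 7.9 + 4.1 + 4.2 − 5.9 + 5.2 − 7.9) / 7 = 0.5857%
Σ(R_i − R̄_i)(R_m − R̄_m) = 315.5057  ⇒  Cov = 315.5057 / 6 = 52.5843
Σ(R_m − R̄_m)² = 230.9686  ⇒  Var(R_m) = 230.9686 / 6 = 38.4948
β = Cov / Var(R_m) = 52.5843 / 38.4948 = 1.3660
E(R) = R_f + β × MRP = 3.80% + 1.3660 × 5.38% = 11.15%

11.15%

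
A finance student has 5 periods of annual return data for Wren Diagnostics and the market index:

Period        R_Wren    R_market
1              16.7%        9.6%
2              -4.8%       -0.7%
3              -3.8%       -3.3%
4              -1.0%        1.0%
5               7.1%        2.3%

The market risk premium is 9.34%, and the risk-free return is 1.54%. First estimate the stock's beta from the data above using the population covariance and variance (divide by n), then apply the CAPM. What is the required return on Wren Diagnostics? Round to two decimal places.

Mean R_i = (16.7 − 4.8 − 3.8 − 1.0 + 7.1) / 5 = 2.8400%
Mean R_m = (9.6 − 0.7 − 3.3 + 1.0 + 2.3) / 5 = 1.7800%
Σ(R_i − R̄_i)(R_m − R̄_m) = 166.2740  ⇒  Cov = 166.2740 / 5 = 33.2548
Σ(R_m − R̄_m)² = 93.9880  ⇒  Var(R_m) = 93.9880 / 5 = 18.7976
β = Cov / Var(R_m) = 33.2548 / 18.7976 = 1.7691
E(R) = R_f + β × MRP = 1.54% + 1.7691 × 9.34% = 18.06%

18.06%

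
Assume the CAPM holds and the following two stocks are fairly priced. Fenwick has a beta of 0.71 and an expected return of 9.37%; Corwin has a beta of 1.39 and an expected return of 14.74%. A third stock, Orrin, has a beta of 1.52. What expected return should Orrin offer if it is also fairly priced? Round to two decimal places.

15.77%

MRP (SML slope) = (14.74% − 9.37%) / (1.39 − 0.71) = 5.37% / 0.68 = 7.8971%
R_f (intercept) = 9.37% − 0.71 × 7.8971% = 3.7631%
E(R_Orrin) = R_f + β × MRP = 3.7631% + 1.52 × 7.8971% = 15.77%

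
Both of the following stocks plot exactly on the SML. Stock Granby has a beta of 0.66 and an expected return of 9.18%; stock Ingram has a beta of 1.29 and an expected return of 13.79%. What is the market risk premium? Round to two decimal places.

Both satisfy E(R) = R_f + β·MRP, so the slope of the SML is
MRP = (13.79% − 9.18%) / (1.29 − 0.66) = 4.61% / 0.63 = 7.3175%

7.32%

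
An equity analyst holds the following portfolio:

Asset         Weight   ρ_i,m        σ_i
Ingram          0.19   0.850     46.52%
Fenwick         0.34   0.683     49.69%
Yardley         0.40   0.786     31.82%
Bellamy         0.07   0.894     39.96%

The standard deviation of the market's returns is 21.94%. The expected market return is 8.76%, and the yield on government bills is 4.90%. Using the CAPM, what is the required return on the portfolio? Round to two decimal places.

10.45%

β_Ingram = 0.850 × 46.52% / 21.94% = 1.8023
β_Fenwick = 0.683 × 49.69% / 21.94% = 1.5469
β_Yardley = 0.786 × 31.82% / 21.94% = 1.1400
β_Bellamy = 0.894 × 39.96% / 21.94% = 1.6283
β_P = Σ w_i β_i = 0.19×1.8023 + 0.34×1.5469 + 0.40×1.1400 + 0.07×1.6283 = 1.4384
MRP = 8.76% − 4.90% = 3.86%
E(R_P) = R_f + β_P × MRP = 4.90% + 1.4384 × 3.86% = 10.45%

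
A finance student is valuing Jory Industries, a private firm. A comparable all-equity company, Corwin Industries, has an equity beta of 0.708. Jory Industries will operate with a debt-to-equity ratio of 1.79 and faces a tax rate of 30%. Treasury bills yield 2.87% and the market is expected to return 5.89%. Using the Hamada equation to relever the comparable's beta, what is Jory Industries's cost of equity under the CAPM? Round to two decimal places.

β_L = β_U × [1 + (1 − t)(D/E)] = 0.708 × [1 + (1 − 0.30) × 1.79]
    = 0.708 × [1 + 0.70 × 1.79] = 0.708 × 2.2530 = 1.5951
MRP = 5.89% − 2.87% = 3.02%
E(R) = R_f + β_L × MRP = 2.87% + 1.5951 × 3.02% = 7.69%

7.69%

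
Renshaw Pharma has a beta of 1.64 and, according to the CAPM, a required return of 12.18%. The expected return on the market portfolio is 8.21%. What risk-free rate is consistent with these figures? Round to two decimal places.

E(R) = R_f + β(E(R_m) − R_f) = R_f(1 − β) + β·E(R_m)
12.18% = R_f × (1 − 1.64) + 1.64 × 8.21%
12.18% = R_f × -0.64 + 13.4644%
R_f = (12.18% − 13.4644%) / -0.64 = 2.01%

2.01%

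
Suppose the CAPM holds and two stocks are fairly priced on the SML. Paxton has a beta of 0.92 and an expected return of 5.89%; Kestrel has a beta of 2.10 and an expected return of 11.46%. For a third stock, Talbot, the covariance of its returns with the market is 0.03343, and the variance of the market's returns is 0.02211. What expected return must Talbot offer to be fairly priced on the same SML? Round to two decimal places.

MRP = (11.46% − 5.89%) / (2.10 − 0.92) = 4.7203%
R_f = 5.89% − 0.92 × 4.7203% = 1.5473%
β_Talbot = Cov / Var(R_m) = 0.03343 / 0.02211 = 1.5120
E(R_Talbot) = R_f + β × MRP = 1.5473% + 1.5120 × 4.7203% = 8.68%

8.68%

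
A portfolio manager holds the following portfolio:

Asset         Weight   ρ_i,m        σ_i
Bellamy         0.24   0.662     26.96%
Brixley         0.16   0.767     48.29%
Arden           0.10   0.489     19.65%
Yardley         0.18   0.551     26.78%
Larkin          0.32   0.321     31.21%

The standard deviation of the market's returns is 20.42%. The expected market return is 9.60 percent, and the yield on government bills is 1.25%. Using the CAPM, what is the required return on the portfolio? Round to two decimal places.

β_Bellamy = 0.662 × 26.96% / 20.42% = 0.8740
β_Brixley = 0.767 × 48.29% / 20.42% = 1.8138
β_Arden = 0.489 × 19.65% / 20.42% = 0.4706
β_Yardley = 0.551 × 26.78% / 20.42% = 0.7226
β_Larkin = 0.321 × 31.21% / 20.42% = 0.4906
β_P = Σ w_i β_i = 0.24×0.8740 + 0.16×1.8138 + 0.10×0.4706 + 0.18×0.7226 + 0.32×0.4906 = 0.8341
MRP = 9.60% − 1.25% = 8.35%
E(R_P) = R_f + β_P × MRP = 1.25% + 0.8341 × 8.35% = 8.21%

8.21%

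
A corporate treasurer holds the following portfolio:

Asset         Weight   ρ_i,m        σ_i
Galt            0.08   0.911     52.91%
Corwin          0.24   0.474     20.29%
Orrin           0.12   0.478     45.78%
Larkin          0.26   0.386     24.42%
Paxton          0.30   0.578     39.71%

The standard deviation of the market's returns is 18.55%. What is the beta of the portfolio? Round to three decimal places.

β_Galt = 0.911 × 52.91% / 18.55% = 2.5984
β_Corwin = 0.474 × 20.29% / 18.55% = 0.5185
β_Orrin = 0.478 × 45.78% / 18.55% = 1.1797
β_Larkin = 0.386 × 24.42% / 18.55% = 0.5081
β_Paxton = 0.578 × 39.71% / 18.55% = 1.2373
β_P = Σ w_i β_i = 0.08×2.5984 + 0.24×0.5185 + 0.12×1.1797 + 0.26×0.5081 + 0.30×1.2373 = 0.9772

0.977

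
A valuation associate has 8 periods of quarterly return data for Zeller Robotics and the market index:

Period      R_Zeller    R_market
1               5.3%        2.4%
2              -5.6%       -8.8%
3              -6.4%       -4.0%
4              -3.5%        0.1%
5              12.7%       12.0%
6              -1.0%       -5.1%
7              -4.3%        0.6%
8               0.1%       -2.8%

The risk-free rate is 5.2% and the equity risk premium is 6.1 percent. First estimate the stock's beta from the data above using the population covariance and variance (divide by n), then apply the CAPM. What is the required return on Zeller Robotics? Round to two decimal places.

Mean R_i = (5.3 − 5.6 − 6.4 − 3.5 + 12.7 − 1.0 − 4.3 + 0.1) / 8 = -0.3375%
Mean R_m = (2.4 − 8.8 − 4.0 + 0.1 + 12.0 − 5.1 + 0.6 − 2.8) / 8 = -0.7000%
Σ(R_i − R̄_i)(R_m − R̄_m) = 240.0000  ⇒  Cov = 240.0000 / 8 = 30.0000
Σ(R_m − R̄_m)² = 273.5000  ⇒  Var(R_m) = 273.5000 / 8 = 34.1875
β = Cov / Var(R_m) = 30.0000 / 34.1875 = 0.8775
E(R) = R_f + β × MRP = 5.2% + 0.8775 × 6.1% = 10.55%

10.55%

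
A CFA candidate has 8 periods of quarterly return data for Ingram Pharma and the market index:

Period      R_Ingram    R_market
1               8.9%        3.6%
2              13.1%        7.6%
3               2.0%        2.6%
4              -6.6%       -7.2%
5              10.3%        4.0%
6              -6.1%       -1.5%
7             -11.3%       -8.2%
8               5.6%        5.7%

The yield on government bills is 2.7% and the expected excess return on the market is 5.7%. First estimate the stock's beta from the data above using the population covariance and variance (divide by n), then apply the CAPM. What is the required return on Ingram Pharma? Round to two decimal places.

10.86%

Mean R_i = (8.9 + 13.1 + 2.0 − 6.6 + 10.3 − 6.1 − 11.3 + 5.6) / 8 = 1.9875%
Mean R_m = (3.6 + 7.6 + 2.6 − 7.2 + 4.0 − 1.5 − 8.2 + 5.7) / 8 = 0.8250%
Σ(R_i − R̄_i)(R_m − R̄_m) = 346.1325  ⇒  Cov = 346.1325 / 8 = 43.2666
Σ(R_m − R̄_m)² = 241.8550  ⇒  Var(R_m) = 241.8550 / 8 = 30.2319
β = Cov / Var(R_m) = 43.2666 / 30.2319 = 1.4312
E(R) = R_f + β × MRP = 2.7% + 1.4312 × 5.7% = 10.86%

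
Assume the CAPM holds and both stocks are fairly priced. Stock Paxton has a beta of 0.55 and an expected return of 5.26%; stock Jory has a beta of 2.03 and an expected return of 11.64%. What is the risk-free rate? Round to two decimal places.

2.89%

Both satisfy E(R) = R_f + β·MRP, so the slope of the SML is
MRP = (11.64% − 5.26%) / (2.03 − 0.55) = 6.38% / 1.48 = 4.3108%
R_f = E(R_Paxton) − β_Paxton·MRP = 5.26% − 0.55 × 4.3108% = 2.8891%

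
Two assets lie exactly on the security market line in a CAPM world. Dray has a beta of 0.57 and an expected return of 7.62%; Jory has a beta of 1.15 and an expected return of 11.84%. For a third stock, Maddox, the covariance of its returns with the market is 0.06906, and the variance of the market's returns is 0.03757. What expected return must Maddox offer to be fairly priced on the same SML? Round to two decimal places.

MRP = (11.84% − 7.62%) / (1.15 − 0.57) = 7.2759%
R_f = 7.62% − 0.57 × 7.2759% = 3.4727%
β_Maddox = Cov / Var(R_m) = 0.06906 / 0.03757 = 1.8382
E(R_Maddox) = R_f + β × MRP = 3.4727% + 1.8382 × 7.2759% = 16.85%

16.85%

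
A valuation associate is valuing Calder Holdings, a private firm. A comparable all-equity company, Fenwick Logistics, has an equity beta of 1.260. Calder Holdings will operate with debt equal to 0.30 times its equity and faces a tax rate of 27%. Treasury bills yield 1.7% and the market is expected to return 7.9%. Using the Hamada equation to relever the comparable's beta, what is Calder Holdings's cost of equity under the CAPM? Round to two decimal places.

11.22%

β_L = β_U × [1 + (1 − t)(D/E)] = 1.260 × [1 + (1 − 0.27) × 0.30]
    = 1.260 × [1 + 0.73 × 0.30] = 1.260 × 1.2190 = 1.5359
MRP = 7.9% − 1.7% = 6.20%
E(R) = R_f + β_L × MRP = 1.7% + 1.5359 × 6.2% = 11.22%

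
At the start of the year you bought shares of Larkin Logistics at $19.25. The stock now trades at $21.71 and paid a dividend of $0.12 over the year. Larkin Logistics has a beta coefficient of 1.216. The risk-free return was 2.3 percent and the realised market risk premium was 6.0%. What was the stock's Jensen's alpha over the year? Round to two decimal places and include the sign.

Realised HPR = (P1 + D1 − P0) / P0 = (21.71 + 0.12 − 19.25) / 19.25 = 2.58 / 19.25 = 13.4026%
CAPM required = R_f + β·MRP = 2.3% + 1.216 × 6.0% = 9.5960%
α = realised − required = 13.4026% − 9.5960% = +3.81%

+3.81%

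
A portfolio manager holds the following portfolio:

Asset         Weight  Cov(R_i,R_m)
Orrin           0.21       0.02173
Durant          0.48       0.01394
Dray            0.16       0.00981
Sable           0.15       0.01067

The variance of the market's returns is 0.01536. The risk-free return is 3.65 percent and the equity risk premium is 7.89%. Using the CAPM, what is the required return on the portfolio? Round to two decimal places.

β_Orrin = 0.02173 / 0.01536 = 1.4147
β_Durant = 0.01394 / 0.01536 = 0.9076
β_Dray = 0.00981 / 0.01536 = 0.6387
β_Sable = 0.01067 / 0.01536 = 0.6947
β_P = Σ w_i β_i = 0.21×1.4147 + 0.48×0.9076 + 0.16×0.6387 + 0.15×0.6947 = 0.9391
E(R_P) = R_f + β_P × MRP = 3.65% + 0.9391 × 7.89% = 11.06%

11.06%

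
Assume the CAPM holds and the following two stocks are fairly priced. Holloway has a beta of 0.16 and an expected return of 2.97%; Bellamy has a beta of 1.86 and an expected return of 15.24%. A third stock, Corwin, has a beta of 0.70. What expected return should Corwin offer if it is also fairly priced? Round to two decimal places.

6.87%

MRP (SML slope) = (15.24% − 2.97%) / (1.86 − 0.16) = 12.27% / 1.70 = 7.2176%
R_f (intercept) = 2.97% − 0.16 × 7.2176% = 1.8152%
E(R_Corwin) = R_f + β × MRP = 1.8152% + 0.70 × 7.2176% = 6.87%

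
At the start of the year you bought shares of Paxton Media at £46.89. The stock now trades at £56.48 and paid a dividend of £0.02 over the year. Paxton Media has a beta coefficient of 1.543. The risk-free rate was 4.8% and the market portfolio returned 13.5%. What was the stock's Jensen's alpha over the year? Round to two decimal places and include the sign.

+2.27%

Realised HPR = (P1 + D1 − P0) / P0 = (56.48 + 0.02 − 46.89) / 46.89 = 9.61 / 46.89 = 20.4948%
MRP = 13.5% − 4.8% = 8.70%
CAPM required = R_f + β·MRP = 4.8% + 1.543 × 8.7% = 18.2241%
α = realised − required = 20.4948% − 18.2241% = +2.27%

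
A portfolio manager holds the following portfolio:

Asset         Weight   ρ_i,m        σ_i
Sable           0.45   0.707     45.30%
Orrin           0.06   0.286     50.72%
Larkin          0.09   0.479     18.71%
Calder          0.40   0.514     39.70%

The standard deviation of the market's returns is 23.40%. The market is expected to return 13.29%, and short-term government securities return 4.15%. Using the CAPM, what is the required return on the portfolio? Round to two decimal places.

β_Sable = 0.707 × 45.30% / 23.40% = 1.3687
β_Orrin = 0.286 × 50.72% / 23.40% = 0.6199
β_Larkin = 0.479 × 18.71% / 23.40% = 0.3830
β_Calder = 0.514 × 39.70% / 23.40% = 0.8720
β_P = Σ w_i β_i = 0.45×1.3687 + 0.06×0.6199 + 0.09×0.3830 + 0.40×0.8720 = 1.0364
MRP = 13.29% − 4.15% = 9.14%
E(R_P) = R_f + β_P × MRP = 4.15% + 1.0364 × 9.14% = 13.62%

13.62%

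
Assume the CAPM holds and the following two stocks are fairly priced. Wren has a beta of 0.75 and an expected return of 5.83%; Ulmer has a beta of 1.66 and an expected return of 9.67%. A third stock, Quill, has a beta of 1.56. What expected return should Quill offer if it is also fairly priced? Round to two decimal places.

9.25%

MRP (SML slope) = (9.67% − 5.83%) / (1.66 − 0.75) = 3.84% / 0.91 = 4.2198%
R_f (intercept) = 5.83% − 0.75 × 4.2198% = 2.6652%
E(R_Quill) = R_f + β × MRP = 2.6652% + 1.56 × 4.2198% = 9.25%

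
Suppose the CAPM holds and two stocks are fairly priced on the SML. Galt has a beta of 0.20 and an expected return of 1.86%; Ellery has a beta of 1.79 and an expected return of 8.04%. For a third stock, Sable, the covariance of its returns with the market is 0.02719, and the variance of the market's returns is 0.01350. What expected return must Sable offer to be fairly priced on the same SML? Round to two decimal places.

MRP = (8.04% − 1.86%) / (1.79 − 0.20) = 3.8868%
R_f = 1.86% − 0.20 × 3.8868% = 1.0826%
β_Sable = Cov / Var(R_m) = 0.02719 / 0.01350 = 2.0141
E(R_Sable) = R_f + β × MRP = 1.0826% + 2.0141 × 3.8868% = 8.91%

8.91%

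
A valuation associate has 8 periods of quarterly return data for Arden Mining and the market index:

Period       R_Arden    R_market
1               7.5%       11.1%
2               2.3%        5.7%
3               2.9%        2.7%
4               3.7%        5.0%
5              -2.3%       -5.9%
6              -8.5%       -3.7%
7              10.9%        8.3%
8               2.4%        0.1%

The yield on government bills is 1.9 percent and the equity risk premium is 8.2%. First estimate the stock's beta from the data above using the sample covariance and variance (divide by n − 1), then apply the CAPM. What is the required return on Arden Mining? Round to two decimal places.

8.92%

Mean R_i = (7.5 + 2.3 + 2.9 + 3.7 − 2.3 − 8.5 + 10.9 + 2.4) / 8 = 2.3625%
Mean R_m = (11.1 + 5.7 + 2.7 + 5.0 − 5.9 − 3.7 + 8.3 + 0.1) / 8 = 2.9125%
Σ(R_i − R̄_i)(R_m − R̄_m) = 203.3738  ⇒  Cov = 203.3738 / 7 = 29.0534
Σ(R_m − R̄_m)² = 237.5288  ⇒  Var(R_m) = 237.5288 / 7 = 33.9327
β = Cov / Var(R_m) = 29.0534 / 33.9327 = 0.8562
E(R) = R_f + β × MRP = 1.9% + 0.8562 × 8.2% = 8.92%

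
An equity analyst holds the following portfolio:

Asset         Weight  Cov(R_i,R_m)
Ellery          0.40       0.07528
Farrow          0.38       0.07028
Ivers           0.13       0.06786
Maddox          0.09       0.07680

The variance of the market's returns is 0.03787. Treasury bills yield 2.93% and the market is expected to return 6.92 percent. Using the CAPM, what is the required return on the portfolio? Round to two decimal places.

10.57%

β_Ellery = 0.07528 / 0.03787 = 1.9879
β_Farrow = 0.07028 / 0.03787 = 1.8558
β_Ivers = 0.06786 / 0.03787 = 1.7919
β_Maddox = 0.07680 / 0.03787 = 2.0280
β_P = Σ w_i β_i = 0.40×1.9879 + 0.38×1.8558 + 0.13×1.7919 + 0.09×2.0280 = 1.9158
MRP = 6.92% − 2.93% = 3.99%
E(R_P) = R_f + β_P × MRP = 2.93% + 1.9158 × 3.99% = 10.57%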